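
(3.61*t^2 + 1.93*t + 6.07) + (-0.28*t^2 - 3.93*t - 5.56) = 3.33*t^2 - 2.0*t + 0.510000000000001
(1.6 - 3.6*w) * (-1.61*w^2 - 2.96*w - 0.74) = 5.796*w^3 + 8.08*w^2 - 2.072*w - 1.184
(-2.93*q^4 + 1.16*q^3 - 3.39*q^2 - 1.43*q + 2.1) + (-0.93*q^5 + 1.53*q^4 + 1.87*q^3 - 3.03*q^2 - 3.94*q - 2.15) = -0.93*q^5 - 1.4*q^4 + 3.03*q^3 - 6.42*q^2 - 5.37*q - 0.0499999999999998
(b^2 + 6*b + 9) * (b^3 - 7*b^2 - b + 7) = b^5 - b^4 - 34*b^3 - 62*b^2 + 33*b + 63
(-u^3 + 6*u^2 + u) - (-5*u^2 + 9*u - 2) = -u^3 + 11*u^2 - 8*u + 2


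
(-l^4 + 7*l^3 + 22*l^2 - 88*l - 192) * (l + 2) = -l^5 + 5*l^4 + 36*l^3 - 44*l^2 - 368*l - 384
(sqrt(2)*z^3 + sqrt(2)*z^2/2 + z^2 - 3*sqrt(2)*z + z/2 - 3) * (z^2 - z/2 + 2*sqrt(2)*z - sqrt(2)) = sqrt(2)*z^5 + 5*z^4 - 5*sqrt(2)*z^3/4 - 65*z^2/4 + 3*sqrt(2)*z^2/2 - 13*sqrt(2)*z/2 + 15*z/2 + 3*sqrt(2)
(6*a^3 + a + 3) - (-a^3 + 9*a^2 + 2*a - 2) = 7*a^3 - 9*a^2 - a + 5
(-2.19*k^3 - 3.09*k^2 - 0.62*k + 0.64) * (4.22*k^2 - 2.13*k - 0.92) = -9.2418*k^5 - 8.3751*k^4 + 5.9801*k^3 + 6.8642*k^2 - 0.7928*k - 0.5888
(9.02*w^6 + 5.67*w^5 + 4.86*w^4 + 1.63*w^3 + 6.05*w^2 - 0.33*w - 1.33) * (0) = 0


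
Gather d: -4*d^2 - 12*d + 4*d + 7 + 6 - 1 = -4*d^2 - 8*d + 12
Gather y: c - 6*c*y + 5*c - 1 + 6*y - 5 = 6*c + y*(6 - 6*c) - 6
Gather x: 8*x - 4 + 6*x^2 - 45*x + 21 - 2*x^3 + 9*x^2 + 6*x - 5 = -2*x^3 + 15*x^2 - 31*x + 12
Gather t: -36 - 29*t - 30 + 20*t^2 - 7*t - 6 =20*t^2 - 36*t - 72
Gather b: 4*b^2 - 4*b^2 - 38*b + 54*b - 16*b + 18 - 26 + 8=0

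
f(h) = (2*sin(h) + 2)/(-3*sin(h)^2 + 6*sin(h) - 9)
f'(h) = (6*sin(h)*cos(h) - 6*cos(h))*(2*sin(h) + 2)/(-3*sin(h)^2 + 6*sin(h) - 9)^2 + 2*cos(h)/(-3*sin(h)^2 + 6*sin(h) - 9)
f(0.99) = -0.60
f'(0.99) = -0.23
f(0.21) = -0.31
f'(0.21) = -0.43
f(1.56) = -0.67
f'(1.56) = -0.00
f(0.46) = -0.42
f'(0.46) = -0.44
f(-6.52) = -0.14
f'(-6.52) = -0.28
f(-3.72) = -0.47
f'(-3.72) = 0.41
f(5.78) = -0.08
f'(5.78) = -0.19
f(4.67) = -0.00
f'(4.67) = 0.00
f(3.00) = -0.28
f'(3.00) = 0.41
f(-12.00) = -0.46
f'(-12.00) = -0.42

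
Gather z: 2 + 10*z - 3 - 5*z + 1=5*z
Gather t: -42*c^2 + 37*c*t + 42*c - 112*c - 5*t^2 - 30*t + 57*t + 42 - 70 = -42*c^2 - 70*c - 5*t^2 + t*(37*c + 27) - 28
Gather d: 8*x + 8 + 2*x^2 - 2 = 2*x^2 + 8*x + 6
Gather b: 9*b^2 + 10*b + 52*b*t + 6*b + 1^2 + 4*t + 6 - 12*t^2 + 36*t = 9*b^2 + b*(52*t + 16) - 12*t^2 + 40*t + 7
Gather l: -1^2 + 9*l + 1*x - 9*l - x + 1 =0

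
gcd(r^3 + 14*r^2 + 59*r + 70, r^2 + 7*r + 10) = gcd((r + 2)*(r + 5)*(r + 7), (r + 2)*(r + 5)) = r^2 + 7*r + 10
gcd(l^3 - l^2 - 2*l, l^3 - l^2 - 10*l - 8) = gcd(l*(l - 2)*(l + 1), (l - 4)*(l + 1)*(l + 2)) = l + 1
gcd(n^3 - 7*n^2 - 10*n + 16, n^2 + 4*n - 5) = n - 1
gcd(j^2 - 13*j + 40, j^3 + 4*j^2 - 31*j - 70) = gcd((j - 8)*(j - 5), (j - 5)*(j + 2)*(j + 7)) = j - 5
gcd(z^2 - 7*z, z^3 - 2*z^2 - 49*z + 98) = z - 7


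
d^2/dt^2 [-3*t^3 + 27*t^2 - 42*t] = 54 - 18*t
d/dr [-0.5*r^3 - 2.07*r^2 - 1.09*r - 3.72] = -1.5*r^2 - 4.14*r - 1.09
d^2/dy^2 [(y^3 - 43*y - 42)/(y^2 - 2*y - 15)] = 24*(-2*y^3 - 3*y^2 - 84*y + 41)/(y^6 - 6*y^5 - 33*y^4 + 172*y^3 + 495*y^2 - 1350*y - 3375)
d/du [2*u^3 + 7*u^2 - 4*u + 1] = 6*u^2 + 14*u - 4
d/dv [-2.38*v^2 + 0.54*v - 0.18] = 0.54 - 4.76*v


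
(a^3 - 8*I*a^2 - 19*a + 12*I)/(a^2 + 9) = (a^2 - 5*I*a - 4)/(a + 3*I)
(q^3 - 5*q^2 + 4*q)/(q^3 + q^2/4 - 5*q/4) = 4*(q - 4)/(4*q + 5)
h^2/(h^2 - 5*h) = h/(h - 5)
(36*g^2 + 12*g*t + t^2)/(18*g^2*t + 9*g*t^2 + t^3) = (6*g + t)/(t*(3*g + t))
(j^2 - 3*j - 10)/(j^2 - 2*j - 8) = (j - 5)/(j - 4)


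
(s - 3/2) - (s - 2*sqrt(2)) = -3/2 + 2*sqrt(2)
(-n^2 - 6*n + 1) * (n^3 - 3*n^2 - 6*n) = -n^5 - 3*n^4 + 25*n^3 + 33*n^2 - 6*n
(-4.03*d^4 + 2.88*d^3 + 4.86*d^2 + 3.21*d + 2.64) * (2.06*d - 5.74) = -8.3018*d^5 + 29.065*d^4 - 6.5196*d^3 - 21.2838*d^2 - 12.987*d - 15.1536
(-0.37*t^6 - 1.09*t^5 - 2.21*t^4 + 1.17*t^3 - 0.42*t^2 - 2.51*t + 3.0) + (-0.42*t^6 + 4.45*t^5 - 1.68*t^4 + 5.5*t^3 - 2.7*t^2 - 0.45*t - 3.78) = -0.79*t^6 + 3.36*t^5 - 3.89*t^4 + 6.67*t^3 - 3.12*t^2 - 2.96*t - 0.78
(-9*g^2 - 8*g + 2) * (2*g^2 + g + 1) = -18*g^4 - 25*g^3 - 13*g^2 - 6*g + 2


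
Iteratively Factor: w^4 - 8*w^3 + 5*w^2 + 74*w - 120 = (w - 5)*(w^3 - 3*w^2 - 10*w + 24) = (w - 5)*(w + 3)*(w^2 - 6*w + 8) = (w - 5)*(w - 2)*(w + 3)*(w - 4)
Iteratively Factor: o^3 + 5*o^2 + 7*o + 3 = (o + 1)*(o^2 + 4*o + 3) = (o + 1)^2*(o + 3)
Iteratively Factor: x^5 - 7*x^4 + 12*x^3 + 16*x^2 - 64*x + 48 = (x - 3)*(x^4 - 4*x^3 + 16*x - 16) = (x - 3)*(x - 2)*(x^3 - 2*x^2 - 4*x + 8) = (x - 3)*(x - 2)^2*(x^2 - 4) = (x - 3)*(x - 2)^2*(x + 2)*(x - 2)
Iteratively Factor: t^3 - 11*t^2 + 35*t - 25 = (t - 5)*(t^2 - 6*t + 5) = (t - 5)*(t - 1)*(t - 5)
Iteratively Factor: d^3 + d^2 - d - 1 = (d + 1)*(d^2 - 1) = (d - 1)*(d + 1)*(d + 1)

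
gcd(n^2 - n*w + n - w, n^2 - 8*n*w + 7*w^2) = -n + w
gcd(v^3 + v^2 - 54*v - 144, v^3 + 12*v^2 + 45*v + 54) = v^2 + 9*v + 18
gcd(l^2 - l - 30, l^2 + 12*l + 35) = l + 5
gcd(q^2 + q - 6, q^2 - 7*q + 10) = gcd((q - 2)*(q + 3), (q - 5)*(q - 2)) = q - 2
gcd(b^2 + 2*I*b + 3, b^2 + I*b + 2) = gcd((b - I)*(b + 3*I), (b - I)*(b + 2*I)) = b - I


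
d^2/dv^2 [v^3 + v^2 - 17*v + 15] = 6*v + 2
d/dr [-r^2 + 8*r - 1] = 8 - 2*r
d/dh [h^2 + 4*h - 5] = 2*h + 4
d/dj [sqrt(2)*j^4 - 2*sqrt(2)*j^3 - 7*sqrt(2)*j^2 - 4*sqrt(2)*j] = sqrt(2)*(4*j^3 - 6*j^2 - 14*j - 4)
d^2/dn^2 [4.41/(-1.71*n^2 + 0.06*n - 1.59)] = (25.790562*n^2 - 0.904932*n - 4.41*(3.42*n - 0.06)*(6.84*n - 0.12) + 23.980698)/(1.71*n^2 - 0.06*n + 1.59)^3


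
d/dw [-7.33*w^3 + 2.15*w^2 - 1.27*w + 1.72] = -21.99*w^2 + 4.3*w - 1.27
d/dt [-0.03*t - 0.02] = -0.0300000000000000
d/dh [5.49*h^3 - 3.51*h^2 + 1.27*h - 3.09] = 16.47*h^2 - 7.02*h + 1.27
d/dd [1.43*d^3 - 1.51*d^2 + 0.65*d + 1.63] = 4.29*d^2 - 3.02*d + 0.65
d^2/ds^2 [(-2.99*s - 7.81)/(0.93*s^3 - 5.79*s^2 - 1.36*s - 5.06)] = (-15.516306*s^5 + 15.54309*s^4 + 464.83449*s^3 - 1680.514902*s^2 - 63.912816*s + 469.886604)/(0.804357*s^9 - 15.023313*s^8 + 90.003447*s^7 - 163.294569*s^6 + 31.861548*s^5 - 502.624062*s^4 - 170.148196*s^3 - 472.81146*s^2 - 104.462688*s - 129.554216)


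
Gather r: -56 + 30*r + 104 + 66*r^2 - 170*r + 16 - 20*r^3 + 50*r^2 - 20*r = -20*r^3 + 116*r^2 - 160*r + 64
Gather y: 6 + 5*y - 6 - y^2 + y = -y^2 + 6*y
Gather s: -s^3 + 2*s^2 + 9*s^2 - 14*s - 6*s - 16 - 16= -s^3 + 11*s^2 - 20*s - 32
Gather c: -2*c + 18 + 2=20 - 2*c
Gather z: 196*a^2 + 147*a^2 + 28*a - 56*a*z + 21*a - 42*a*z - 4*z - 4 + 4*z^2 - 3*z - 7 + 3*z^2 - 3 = 343*a^2 + 49*a + 7*z^2 + z*(-98*a - 7) - 14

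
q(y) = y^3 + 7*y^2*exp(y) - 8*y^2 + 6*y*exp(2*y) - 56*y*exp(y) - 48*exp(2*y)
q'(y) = 7*y^2*exp(y) + 3*y^2 + 12*y*exp(2*y) - 42*y*exp(y) - 16*y - 90*exp(2*y) - 56*exp(y)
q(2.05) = -2842.40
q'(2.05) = -4841.75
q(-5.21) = -355.94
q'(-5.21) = 166.71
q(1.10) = -541.60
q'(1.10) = -988.67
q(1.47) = -1047.47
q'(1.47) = -1832.08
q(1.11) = -551.57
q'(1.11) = -1005.30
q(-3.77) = -160.16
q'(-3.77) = 107.54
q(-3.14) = -99.36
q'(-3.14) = 85.85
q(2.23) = -3860.53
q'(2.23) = -6558.32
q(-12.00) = -2879.99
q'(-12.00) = 624.01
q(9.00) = 394470390.11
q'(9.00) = 1182957253.63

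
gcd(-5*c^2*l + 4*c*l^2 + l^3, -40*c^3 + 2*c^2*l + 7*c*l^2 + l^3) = 5*c + l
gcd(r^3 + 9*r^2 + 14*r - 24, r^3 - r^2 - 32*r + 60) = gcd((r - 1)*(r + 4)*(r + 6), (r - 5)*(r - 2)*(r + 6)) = r + 6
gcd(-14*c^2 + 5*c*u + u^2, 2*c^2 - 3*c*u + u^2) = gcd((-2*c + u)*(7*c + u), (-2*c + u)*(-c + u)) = -2*c + u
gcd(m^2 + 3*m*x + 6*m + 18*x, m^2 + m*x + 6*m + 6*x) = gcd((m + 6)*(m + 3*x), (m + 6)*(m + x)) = m + 6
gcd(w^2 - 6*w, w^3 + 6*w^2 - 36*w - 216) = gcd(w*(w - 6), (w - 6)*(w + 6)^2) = w - 6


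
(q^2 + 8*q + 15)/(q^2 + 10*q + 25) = (q + 3)/(q + 5)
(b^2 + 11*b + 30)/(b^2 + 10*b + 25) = (b + 6)/(b + 5)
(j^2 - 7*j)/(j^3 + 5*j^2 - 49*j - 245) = j/(j^2 + 12*j + 35)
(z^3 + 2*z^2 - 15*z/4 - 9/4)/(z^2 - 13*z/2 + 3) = (4*z^3 + 8*z^2 - 15*z - 9)/(2*(2*z^2 - 13*z + 6))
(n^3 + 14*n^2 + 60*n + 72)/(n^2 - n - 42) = (n^2 + 8*n + 12)/(n - 7)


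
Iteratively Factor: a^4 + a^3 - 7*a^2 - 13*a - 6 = (a + 1)*(a^3 - 7*a - 6) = (a + 1)*(a + 2)*(a^2 - 2*a - 3) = (a + 1)^2*(a + 2)*(a - 3)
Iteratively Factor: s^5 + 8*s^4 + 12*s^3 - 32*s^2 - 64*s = (s)*(s^4 + 8*s^3 + 12*s^2 - 32*s - 64) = s*(s - 2)*(s^3 + 10*s^2 + 32*s + 32) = s*(s - 2)*(s + 2)*(s^2 + 8*s + 16) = s*(s - 2)*(s + 2)*(s + 4)*(s + 4)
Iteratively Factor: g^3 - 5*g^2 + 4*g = (g)*(g^2 - 5*g + 4) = g*(g - 4)*(g - 1)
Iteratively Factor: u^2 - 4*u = (u - 4)*(u)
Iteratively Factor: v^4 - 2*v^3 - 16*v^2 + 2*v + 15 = (v - 1)*(v^3 - v^2 - 17*v - 15) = (v - 1)*(v + 3)*(v^2 - 4*v - 5) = (v - 1)*(v + 1)*(v + 3)*(v - 5)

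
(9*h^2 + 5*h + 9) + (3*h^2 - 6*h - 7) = 12*h^2 - h + 2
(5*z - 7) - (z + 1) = 4*z - 8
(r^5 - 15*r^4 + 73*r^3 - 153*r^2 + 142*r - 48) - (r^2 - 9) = r^5 - 15*r^4 + 73*r^3 - 154*r^2 + 142*r - 39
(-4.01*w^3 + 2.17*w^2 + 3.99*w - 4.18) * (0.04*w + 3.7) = -0.1604*w^4 - 14.7502*w^3 + 8.1886*w^2 + 14.5958*w - 15.466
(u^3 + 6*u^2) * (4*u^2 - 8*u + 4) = 4*u^5 + 16*u^4 - 44*u^3 + 24*u^2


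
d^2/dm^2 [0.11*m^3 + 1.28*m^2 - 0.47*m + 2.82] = 0.66*m + 2.56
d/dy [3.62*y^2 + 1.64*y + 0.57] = 7.24*y + 1.64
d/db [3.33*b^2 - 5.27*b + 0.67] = 6.66*b - 5.27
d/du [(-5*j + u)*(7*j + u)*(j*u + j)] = j*(-35*j^2 + 4*j*u + 2*j + 3*u^2 + 2*u)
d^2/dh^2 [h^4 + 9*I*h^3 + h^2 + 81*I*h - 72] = 12*h^2 + 54*I*h + 2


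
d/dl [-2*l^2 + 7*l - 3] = 7 - 4*l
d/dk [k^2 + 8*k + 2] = 2*k + 8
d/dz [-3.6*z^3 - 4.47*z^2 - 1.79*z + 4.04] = -10.8*z^2 - 8.94*z - 1.79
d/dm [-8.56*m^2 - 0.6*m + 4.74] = -17.12*m - 0.6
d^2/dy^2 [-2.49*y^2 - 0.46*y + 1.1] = -4.98000000000000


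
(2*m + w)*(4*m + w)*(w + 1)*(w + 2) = 8*m^2*w^2 + 24*m^2*w + 16*m^2 + 6*m*w^3 + 18*m*w^2 + 12*m*w + w^4 + 3*w^3 + 2*w^2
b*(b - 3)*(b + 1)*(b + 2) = b^4 - 7*b^2 - 6*b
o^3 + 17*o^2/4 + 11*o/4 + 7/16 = (o + 1/4)*(o + 1/2)*(o + 7/2)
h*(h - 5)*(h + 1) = h^3 - 4*h^2 - 5*h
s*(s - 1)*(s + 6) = s^3 + 5*s^2 - 6*s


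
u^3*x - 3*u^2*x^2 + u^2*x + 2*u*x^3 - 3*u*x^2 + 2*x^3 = (u - 2*x)*(u - x)*(u*x + x)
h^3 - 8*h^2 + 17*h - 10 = (h - 5)*(h - 2)*(h - 1)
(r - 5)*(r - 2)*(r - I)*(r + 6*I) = r^4 - 7*r^3 + 5*I*r^3 + 16*r^2 - 35*I*r^2 - 42*r + 50*I*r + 60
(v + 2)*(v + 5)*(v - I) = v^3 + 7*v^2 - I*v^2 + 10*v - 7*I*v - 10*I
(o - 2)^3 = o^3 - 6*o^2 + 12*o - 8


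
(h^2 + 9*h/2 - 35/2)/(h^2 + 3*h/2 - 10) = (h + 7)/(h + 4)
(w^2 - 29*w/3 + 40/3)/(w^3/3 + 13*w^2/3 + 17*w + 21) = (3*w^2 - 29*w + 40)/(w^3 + 13*w^2 + 51*w + 63)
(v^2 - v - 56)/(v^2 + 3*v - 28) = (v - 8)/(v - 4)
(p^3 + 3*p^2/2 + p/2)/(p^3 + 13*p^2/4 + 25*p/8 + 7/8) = 4*p/(4*p + 7)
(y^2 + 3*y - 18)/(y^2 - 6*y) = (y^2 + 3*y - 18)/(y*(y - 6))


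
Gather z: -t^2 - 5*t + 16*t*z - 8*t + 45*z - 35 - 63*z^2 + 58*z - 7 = -t^2 - 13*t - 63*z^2 + z*(16*t + 103) - 42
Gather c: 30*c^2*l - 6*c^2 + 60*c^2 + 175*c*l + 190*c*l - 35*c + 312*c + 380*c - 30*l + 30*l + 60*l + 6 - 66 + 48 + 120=c^2*(30*l + 54) + c*(365*l + 657) + 60*l + 108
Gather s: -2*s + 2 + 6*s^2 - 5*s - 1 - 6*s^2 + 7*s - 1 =0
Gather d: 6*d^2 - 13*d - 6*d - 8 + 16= 6*d^2 - 19*d + 8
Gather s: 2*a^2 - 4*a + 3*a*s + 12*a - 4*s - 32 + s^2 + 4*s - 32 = 2*a^2 + 3*a*s + 8*a + s^2 - 64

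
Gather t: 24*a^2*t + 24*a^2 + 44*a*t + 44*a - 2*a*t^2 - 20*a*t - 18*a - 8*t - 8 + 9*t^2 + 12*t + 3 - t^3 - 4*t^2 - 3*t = 24*a^2 + 26*a - t^3 + t^2*(5 - 2*a) + t*(24*a^2 + 24*a + 1) - 5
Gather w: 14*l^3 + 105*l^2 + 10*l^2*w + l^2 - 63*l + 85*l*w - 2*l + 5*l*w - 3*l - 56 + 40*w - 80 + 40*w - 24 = 14*l^3 + 106*l^2 - 68*l + w*(10*l^2 + 90*l + 80) - 160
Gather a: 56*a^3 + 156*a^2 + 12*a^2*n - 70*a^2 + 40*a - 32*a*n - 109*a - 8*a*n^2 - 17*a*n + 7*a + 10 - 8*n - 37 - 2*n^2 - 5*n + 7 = 56*a^3 + a^2*(12*n + 86) + a*(-8*n^2 - 49*n - 62) - 2*n^2 - 13*n - 20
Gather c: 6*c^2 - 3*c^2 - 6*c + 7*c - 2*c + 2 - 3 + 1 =3*c^2 - c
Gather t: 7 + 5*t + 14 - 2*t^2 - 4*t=-2*t^2 + t + 21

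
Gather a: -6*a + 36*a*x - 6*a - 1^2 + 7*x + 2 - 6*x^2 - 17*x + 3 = a*(36*x - 12) - 6*x^2 - 10*x + 4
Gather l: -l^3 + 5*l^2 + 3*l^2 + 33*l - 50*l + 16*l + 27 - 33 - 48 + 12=-l^3 + 8*l^2 - l - 42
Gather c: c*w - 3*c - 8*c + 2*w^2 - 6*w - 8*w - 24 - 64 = c*(w - 11) + 2*w^2 - 14*w - 88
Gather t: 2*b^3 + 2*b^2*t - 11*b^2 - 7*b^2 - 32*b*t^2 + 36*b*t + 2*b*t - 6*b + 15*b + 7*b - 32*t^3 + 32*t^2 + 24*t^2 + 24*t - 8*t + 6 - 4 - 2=2*b^3 - 18*b^2 + 16*b - 32*t^3 + t^2*(56 - 32*b) + t*(2*b^2 + 38*b + 16)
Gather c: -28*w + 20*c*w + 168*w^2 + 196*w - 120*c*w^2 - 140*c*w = c*(-120*w^2 - 120*w) + 168*w^2 + 168*w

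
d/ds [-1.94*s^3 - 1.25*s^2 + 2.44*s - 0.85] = -5.82*s^2 - 2.5*s + 2.44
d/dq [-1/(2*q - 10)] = 1/(2*(q - 5)^2)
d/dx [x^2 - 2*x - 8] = 2*x - 2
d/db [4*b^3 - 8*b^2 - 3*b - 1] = 12*b^2 - 16*b - 3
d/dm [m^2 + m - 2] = 2*m + 1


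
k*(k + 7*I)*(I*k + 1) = I*k^3 - 6*k^2 + 7*I*k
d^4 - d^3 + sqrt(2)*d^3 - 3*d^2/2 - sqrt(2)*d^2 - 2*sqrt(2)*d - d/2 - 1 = (d - 2)*(d + 1)*(d + sqrt(2)/2)^2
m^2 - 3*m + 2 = (m - 2)*(m - 1)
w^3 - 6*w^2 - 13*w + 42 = (w - 7)*(w - 2)*(w + 3)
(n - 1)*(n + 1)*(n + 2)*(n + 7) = n^4 + 9*n^3 + 13*n^2 - 9*n - 14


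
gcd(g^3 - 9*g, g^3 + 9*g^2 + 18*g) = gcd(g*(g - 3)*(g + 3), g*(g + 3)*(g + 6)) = g^2 + 3*g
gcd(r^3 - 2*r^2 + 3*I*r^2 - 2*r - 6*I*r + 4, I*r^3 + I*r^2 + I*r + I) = r + I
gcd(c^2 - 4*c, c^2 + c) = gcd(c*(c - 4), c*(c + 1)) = c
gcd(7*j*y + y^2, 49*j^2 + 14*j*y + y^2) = 7*j + y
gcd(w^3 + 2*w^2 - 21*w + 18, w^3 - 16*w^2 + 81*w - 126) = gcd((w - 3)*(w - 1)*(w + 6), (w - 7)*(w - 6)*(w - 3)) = w - 3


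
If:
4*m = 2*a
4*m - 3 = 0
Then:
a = 3/2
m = 3/4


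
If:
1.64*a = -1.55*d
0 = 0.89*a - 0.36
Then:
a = 0.40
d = -0.43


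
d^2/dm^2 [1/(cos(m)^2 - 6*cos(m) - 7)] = (8*sin(m)^4 - 132*sin(m)^2 - 39*cos(m) - 9*cos(3*m) - 48)/(2*(sin(m)^2 + 6*cos(m) + 6)^3)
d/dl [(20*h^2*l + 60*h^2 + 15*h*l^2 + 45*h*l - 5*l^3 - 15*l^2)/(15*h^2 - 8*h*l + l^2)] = 5*(60*h^4 + 90*h^3*l + 231*h^3 - 73*h^2*l^2 - 114*h^2*l + 16*h*l^3 + 15*h*l^2 - l^4)/(225*h^4 - 240*h^3*l + 94*h^2*l^2 - 16*h*l^3 + l^4)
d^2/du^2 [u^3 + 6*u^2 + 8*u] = 6*u + 12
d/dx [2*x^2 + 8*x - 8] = 4*x + 8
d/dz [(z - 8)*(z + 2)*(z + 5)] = 3*z^2 - 2*z - 46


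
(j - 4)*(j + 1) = j^2 - 3*j - 4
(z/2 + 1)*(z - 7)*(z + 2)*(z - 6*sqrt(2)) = z^4/2 - 3*sqrt(2)*z^3 - 3*z^3/2 - 12*z^2 + 9*sqrt(2)*z^2 - 14*z + 72*sqrt(2)*z + 84*sqrt(2)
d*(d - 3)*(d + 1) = d^3 - 2*d^2 - 3*d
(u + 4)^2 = u^2 + 8*u + 16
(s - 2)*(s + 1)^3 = s^4 + s^3 - 3*s^2 - 5*s - 2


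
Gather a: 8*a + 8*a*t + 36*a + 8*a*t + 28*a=a*(16*t + 72)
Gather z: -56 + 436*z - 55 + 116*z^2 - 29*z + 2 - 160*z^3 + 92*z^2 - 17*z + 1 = -160*z^3 + 208*z^2 + 390*z - 108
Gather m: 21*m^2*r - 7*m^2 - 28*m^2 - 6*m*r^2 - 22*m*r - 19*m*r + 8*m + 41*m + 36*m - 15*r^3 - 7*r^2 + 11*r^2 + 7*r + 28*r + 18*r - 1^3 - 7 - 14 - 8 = m^2*(21*r - 35) + m*(-6*r^2 - 41*r + 85) - 15*r^3 + 4*r^2 + 53*r - 30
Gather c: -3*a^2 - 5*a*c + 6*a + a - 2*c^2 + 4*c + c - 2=-3*a^2 + 7*a - 2*c^2 + c*(5 - 5*a) - 2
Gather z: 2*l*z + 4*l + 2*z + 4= 4*l + z*(2*l + 2) + 4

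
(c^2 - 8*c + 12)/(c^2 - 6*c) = (c - 2)/c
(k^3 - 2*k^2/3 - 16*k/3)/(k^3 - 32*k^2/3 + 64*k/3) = (k + 2)/(k - 8)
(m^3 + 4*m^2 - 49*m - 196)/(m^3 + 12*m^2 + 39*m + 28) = (m - 7)/(m + 1)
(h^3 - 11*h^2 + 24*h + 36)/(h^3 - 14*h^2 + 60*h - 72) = (h + 1)/(h - 2)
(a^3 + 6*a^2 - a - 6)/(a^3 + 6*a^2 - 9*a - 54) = (a^2 - 1)/(a^2 - 9)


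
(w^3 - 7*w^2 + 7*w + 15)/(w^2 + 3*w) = (w^3 - 7*w^2 + 7*w + 15)/(w*(w + 3))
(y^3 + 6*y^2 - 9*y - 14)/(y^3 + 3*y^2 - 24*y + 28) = (y + 1)/(y - 2)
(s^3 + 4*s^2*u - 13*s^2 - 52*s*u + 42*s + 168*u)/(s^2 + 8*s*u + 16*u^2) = (s^2 - 13*s + 42)/(s + 4*u)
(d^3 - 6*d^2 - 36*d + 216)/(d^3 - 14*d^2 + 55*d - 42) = (d^2 - 36)/(d^2 - 8*d + 7)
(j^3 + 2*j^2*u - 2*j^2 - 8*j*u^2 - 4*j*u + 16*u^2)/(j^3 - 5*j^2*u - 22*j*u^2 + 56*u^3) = (2 - j)/(-j + 7*u)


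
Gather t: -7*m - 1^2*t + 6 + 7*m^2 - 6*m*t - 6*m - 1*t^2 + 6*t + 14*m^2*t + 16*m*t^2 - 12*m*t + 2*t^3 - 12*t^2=7*m^2 - 13*m + 2*t^3 + t^2*(16*m - 13) + t*(14*m^2 - 18*m + 5) + 6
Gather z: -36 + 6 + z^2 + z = z^2 + z - 30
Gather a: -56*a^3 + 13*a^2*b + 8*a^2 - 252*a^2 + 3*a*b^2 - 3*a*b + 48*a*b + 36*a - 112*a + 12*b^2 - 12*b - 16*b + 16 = -56*a^3 + a^2*(13*b - 244) + a*(3*b^2 + 45*b - 76) + 12*b^2 - 28*b + 16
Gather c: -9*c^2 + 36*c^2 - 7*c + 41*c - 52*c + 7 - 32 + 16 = 27*c^2 - 18*c - 9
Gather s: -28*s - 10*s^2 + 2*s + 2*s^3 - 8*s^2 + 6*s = 2*s^3 - 18*s^2 - 20*s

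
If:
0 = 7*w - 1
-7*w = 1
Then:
No Solution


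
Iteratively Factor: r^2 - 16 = (r - 4)*(r + 4)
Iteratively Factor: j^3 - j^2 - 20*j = (j)*(j^2 - j - 20) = j*(j - 5)*(j + 4)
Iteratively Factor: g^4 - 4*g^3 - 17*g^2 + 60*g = (g)*(g^3 - 4*g^2 - 17*g + 60) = g*(g + 4)*(g^2 - 8*g + 15) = g*(g - 5)*(g + 4)*(g - 3)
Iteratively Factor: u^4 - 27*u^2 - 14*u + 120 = (u - 2)*(u^3 + 2*u^2 - 23*u - 60) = (u - 2)*(u + 4)*(u^2 - 2*u - 15) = (u - 5)*(u - 2)*(u + 4)*(u + 3)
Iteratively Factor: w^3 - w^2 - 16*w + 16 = (w + 4)*(w^2 - 5*w + 4) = (w - 4)*(w + 4)*(w - 1)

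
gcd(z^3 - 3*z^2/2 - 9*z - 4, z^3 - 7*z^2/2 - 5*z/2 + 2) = z - 4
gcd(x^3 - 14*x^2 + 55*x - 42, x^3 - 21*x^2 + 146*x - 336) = x^2 - 13*x + 42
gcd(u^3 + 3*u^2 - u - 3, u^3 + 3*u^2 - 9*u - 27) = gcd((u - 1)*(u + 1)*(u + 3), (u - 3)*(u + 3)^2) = u + 3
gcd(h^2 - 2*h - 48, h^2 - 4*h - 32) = h - 8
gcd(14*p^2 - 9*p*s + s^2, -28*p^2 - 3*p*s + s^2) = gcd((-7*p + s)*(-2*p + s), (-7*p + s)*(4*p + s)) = 7*p - s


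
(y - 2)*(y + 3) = y^2 + y - 6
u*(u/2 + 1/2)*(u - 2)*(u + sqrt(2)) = u^4/2 - u^3/2 + sqrt(2)*u^3/2 - u^2 - sqrt(2)*u^2/2 - sqrt(2)*u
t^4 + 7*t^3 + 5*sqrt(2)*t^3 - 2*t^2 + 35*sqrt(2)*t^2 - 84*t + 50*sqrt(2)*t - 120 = (t + 2)*(t + 5)*(t - sqrt(2))*(t + 6*sqrt(2))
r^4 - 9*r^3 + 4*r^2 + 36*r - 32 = (r - 8)*(r - 2)*(r - 1)*(r + 2)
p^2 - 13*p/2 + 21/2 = (p - 7/2)*(p - 3)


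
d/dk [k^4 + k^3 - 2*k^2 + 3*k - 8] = 4*k^3 + 3*k^2 - 4*k + 3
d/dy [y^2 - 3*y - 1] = 2*y - 3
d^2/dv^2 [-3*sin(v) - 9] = 3*sin(v)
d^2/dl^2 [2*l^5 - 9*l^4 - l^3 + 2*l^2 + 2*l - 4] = 40*l^3 - 108*l^2 - 6*l + 4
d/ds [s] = 1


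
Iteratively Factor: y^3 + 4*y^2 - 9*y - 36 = (y - 3)*(y^2 + 7*y + 12) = (y - 3)*(y + 3)*(y + 4)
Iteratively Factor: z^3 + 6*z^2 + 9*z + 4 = (z + 4)*(z^2 + 2*z + 1) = (z + 1)*(z + 4)*(z + 1)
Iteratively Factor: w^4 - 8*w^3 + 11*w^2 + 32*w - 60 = (w - 5)*(w^3 - 3*w^2 - 4*w + 12) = (w - 5)*(w + 2)*(w^2 - 5*w + 6) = (w - 5)*(w - 3)*(w + 2)*(w - 2)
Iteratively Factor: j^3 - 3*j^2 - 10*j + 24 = (j - 2)*(j^2 - j - 12) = (j - 2)*(j + 3)*(j - 4)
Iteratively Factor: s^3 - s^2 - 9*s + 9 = (s + 3)*(s^2 - 4*s + 3) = (s - 3)*(s + 3)*(s - 1)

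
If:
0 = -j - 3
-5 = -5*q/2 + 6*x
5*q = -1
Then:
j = -3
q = -1/5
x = -11/12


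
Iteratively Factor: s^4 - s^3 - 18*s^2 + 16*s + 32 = (s - 4)*(s^3 + 3*s^2 - 6*s - 8) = (s - 4)*(s + 4)*(s^2 - s - 2) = (s - 4)*(s + 1)*(s + 4)*(s - 2)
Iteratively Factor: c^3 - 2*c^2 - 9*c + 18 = (c + 3)*(c^2 - 5*c + 6) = (c - 2)*(c + 3)*(c - 3)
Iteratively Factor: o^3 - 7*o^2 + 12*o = (o)*(o^2 - 7*o + 12) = o*(o - 4)*(o - 3)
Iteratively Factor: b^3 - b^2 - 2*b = (b - 2)*(b^2 + b) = (b - 2)*(b + 1)*(b)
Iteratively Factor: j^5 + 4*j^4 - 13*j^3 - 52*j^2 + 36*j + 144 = (j + 3)*(j^4 + j^3 - 16*j^2 - 4*j + 48) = (j + 2)*(j + 3)*(j^3 - j^2 - 14*j + 24) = (j - 2)*(j + 2)*(j + 3)*(j^2 + j - 12) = (j - 2)*(j + 2)*(j + 3)*(j + 4)*(j - 3)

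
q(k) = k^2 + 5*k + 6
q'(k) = 2*k + 5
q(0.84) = 10.91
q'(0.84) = 6.68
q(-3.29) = 0.37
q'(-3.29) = -1.58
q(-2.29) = -0.21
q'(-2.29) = 0.42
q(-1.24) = 1.34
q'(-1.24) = 2.52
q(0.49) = 8.69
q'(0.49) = 5.98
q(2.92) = 29.13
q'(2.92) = 10.84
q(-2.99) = -0.01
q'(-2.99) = -0.98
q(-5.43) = 8.33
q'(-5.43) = -5.86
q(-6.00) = 12.00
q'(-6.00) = -7.00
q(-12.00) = 90.00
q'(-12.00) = -19.00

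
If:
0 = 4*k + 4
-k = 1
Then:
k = -1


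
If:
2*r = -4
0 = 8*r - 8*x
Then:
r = -2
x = -2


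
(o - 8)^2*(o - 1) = o^3 - 17*o^2 + 80*o - 64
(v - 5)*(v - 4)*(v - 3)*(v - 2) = v^4 - 14*v^3 + 71*v^2 - 154*v + 120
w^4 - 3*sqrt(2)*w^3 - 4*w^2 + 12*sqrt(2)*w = w*(w - 2)*(w + 2)*(w - 3*sqrt(2))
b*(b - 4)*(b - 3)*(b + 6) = b^4 - b^3 - 30*b^2 + 72*b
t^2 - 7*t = t*(t - 7)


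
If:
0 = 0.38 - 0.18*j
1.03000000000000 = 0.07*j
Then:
No Solution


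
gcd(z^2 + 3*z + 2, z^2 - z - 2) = z + 1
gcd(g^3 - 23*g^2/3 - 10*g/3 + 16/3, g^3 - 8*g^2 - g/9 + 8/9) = g - 8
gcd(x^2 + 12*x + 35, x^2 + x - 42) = x + 7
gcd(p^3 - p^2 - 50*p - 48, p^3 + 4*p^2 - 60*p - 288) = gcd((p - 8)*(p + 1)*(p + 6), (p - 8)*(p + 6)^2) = p^2 - 2*p - 48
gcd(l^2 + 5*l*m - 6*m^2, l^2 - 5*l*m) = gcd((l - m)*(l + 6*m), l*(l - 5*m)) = 1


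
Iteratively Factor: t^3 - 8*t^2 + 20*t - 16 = (t - 2)*(t^2 - 6*t + 8) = (t - 4)*(t - 2)*(t - 2)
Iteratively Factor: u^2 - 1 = (u - 1)*(u + 1)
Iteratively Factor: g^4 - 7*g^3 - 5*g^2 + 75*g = (g - 5)*(g^3 - 2*g^2 - 15*g) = g*(g - 5)*(g^2 - 2*g - 15) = g*(g - 5)*(g + 3)*(g - 5)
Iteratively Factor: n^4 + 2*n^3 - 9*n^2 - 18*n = (n)*(n^3 + 2*n^2 - 9*n - 18) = n*(n - 3)*(n^2 + 5*n + 6) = n*(n - 3)*(n + 3)*(n + 2)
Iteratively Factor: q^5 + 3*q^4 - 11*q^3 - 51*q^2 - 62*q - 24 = (q + 1)*(q^4 + 2*q^3 - 13*q^2 - 38*q - 24) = (q + 1)*(q + 2)*(q^3 - 13*q - 12) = (q - 4)*(q + 1)*(q + 2)*(q^2 + 4*q + 3) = (q - 4)*(q + 1)*(q + 2)*(q + 3)*(q + 1)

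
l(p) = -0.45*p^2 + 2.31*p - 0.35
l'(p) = 2.31 - 0.9*p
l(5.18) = -0.46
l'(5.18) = -2.35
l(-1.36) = -4.32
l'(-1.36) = 3.53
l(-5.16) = -24.25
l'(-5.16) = 6.95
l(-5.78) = -28.74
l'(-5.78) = 7.51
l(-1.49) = -4.79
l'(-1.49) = 3.65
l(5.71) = -1.83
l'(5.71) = -2.83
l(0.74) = 1.11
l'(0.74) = 1.64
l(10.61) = -26.50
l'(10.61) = -7.24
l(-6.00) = -30.41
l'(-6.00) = 7.71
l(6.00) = -2.69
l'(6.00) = -3.09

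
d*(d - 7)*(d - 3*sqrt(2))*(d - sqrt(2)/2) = d^4 - 7*d^3 - 7*sqrt(2)*d^3/2 + 3*d^2 + 49*sqrt(2)*d^2/2 - 21*d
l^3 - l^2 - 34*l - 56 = (l - 7)*(l + 2)*(l + 4)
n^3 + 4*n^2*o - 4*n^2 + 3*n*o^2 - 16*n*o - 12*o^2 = (n - 4)*(n + o)*(n + 3*o)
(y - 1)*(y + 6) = y^2 + 5*y - 6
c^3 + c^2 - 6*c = c*(c - 2)*(c + 3)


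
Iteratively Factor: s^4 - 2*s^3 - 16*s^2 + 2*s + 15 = (s + 3)*(s^3 - 5*s^2 - s + 5) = (s - 1)*(s + 3)*(s^2 - 4*s - 5) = (s - 1)*(s + 1)*(s + 3)*(s - 5)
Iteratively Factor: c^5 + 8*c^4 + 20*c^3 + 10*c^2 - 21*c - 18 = (c - 1)*(c^4 + 9*c^3 + 29*c^2 + 39*c + 18) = (c - 1)*(c + 1)*(c^3 + 8*c^2 + 21*c + 18) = (c - 1)*(c + 1)*(c + 2)*(c^2 + 6*c + 9) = (c - 1)*(c + 1)*(c + 2)*(c + 3)*(c + 3)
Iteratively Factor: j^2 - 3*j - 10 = (j - 5)*(j + 2)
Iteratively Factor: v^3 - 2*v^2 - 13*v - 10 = (v + 2)*(v^2 - 4*v - 5) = (v + 1)*(v + 2)*(v - 5)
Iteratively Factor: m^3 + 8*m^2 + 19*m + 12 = (m + 1)*(m^2 + 7*m + 12) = (m + 1)*(m + 4)*(m + 3)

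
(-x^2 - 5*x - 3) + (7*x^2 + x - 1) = 6*x^2 - 4*x - 4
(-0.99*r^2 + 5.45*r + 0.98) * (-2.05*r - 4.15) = 2.0295*r^3 - 7.064*r^2 - 24.6265*r - 4.067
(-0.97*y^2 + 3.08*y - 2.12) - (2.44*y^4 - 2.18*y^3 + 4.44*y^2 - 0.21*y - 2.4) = -2.44*y^4 + 2.18*y^3 - 5.41*y^2 + 3.29*y + 0.28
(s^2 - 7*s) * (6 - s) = -s^3 + 13*s^2 - 42*s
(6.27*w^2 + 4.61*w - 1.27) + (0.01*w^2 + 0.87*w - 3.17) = 6.28*w^2 + 5.48*w - 4.44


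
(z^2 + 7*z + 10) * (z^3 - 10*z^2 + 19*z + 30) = z^5 - 3*z^4 - 41*z^3 + 63*z^2 + 400*z + 300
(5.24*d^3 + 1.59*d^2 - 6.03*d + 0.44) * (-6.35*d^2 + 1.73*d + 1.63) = -33.274*d^5 - 1.0313*d^4 + 49.5824*d^3 - 10.6342*d^2 - 9.0677*d + 0.7172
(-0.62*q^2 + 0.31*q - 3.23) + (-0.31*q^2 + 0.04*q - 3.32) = -0.93*q^2 + 0.35*q - 6.55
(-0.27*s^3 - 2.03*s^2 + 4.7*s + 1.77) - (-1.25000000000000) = -0.27*s^3 - 2.03*s^2 + 4.7*s + 3.02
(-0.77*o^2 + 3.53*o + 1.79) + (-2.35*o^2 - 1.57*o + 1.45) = -3.12*o^2 + 1.96*o + 3.24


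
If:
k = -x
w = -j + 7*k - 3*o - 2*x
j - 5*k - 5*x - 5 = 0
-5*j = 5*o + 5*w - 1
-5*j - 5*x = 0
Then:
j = 5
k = 5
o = 112/5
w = -136/5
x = -5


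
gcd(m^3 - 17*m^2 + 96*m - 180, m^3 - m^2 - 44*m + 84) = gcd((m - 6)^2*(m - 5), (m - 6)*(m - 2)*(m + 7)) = m - 6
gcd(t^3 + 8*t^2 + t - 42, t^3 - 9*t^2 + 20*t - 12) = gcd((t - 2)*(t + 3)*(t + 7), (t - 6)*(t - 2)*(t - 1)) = t - 2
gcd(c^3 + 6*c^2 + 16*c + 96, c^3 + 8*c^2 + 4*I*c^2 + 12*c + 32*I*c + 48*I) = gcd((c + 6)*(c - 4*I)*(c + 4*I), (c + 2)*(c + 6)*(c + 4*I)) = c^2 + c*(6 + 4*I) + 24*I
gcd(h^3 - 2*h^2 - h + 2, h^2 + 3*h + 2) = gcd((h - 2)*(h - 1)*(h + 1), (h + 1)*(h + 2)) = h + 1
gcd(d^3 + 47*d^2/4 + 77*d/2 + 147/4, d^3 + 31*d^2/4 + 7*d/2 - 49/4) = d^2 + 35*d/4 + 49/4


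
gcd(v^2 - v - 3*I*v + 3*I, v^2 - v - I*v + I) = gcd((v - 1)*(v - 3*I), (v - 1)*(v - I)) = v - 1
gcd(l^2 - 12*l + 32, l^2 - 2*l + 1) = 1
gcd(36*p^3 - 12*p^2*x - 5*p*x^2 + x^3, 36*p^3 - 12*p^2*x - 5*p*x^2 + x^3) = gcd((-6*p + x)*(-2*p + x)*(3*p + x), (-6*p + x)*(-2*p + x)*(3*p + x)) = 36*p^3 - 12*p^2*x - 5*p*x^2 + x^3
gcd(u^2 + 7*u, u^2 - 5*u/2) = u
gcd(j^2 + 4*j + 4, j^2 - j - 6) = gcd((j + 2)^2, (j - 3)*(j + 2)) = j + 2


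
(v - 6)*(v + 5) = v^2 - v - 30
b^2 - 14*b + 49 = (b - 7)^2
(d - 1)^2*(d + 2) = d^3 - 3*d + 2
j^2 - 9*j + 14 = (j - 7)*(j - 2)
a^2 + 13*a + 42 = (a + 6)*(a + 7)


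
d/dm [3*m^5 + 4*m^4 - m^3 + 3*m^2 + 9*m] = 15*m^4 + 16*m^3 - 3*m^2 + 6*m + 9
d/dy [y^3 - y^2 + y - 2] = 3*y^2 - 2*y + 1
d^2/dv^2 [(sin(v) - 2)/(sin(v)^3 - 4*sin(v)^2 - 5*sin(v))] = 2*(-2*sin(v)^3 + 17*sin(v)^2 - 76*sin(v) + 116 + 29/sin(v) - 70/sin(v)^2 - 50/sin(v)^3)/((sin(v) - 5)^3*(sin(v) + 1)^2)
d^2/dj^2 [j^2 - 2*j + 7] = 2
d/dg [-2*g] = -2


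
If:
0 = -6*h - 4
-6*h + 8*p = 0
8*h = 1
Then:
No Solution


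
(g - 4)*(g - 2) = g^2 - 6*g + 8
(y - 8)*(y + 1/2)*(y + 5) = y^3 - 5*y^2/2 - 83*y/2 - 20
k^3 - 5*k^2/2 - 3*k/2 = k*(k - 3)*(k + 1/2)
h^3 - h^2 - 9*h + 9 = (h - 3)*(h - 1)*(h + 3)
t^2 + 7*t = t*(t + 7)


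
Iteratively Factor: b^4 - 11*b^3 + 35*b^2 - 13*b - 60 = (b - 5)*(b^3 - 6*b^2 + 5*b + 12) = (b - 5)*(b + 1)*(b^2 - 7*b + 12) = (b - 5)*(b - 4)*(b + 1)*(b - 3)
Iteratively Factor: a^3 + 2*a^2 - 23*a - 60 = (a + 4)*(a^2 - 2*a - 15) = (a - 5)*(a + 4)*(a + 3)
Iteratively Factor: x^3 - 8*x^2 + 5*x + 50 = (x - 5)*(x^2 - 3*x - 10) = (x - 5)*(x + 2)*(x - 5)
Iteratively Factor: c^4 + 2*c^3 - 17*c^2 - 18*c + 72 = (c + 3)*(c^3 - c^2 - 14*c + 24) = (c - 2)*(c + 3)*(c^2 + c - 12) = (c - 2)*(c + 3)*(c + 4)*(c - 3)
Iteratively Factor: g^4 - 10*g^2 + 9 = (g + 3)*(g^3 - 3*g^2 - g + 3) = (g + 1)*(g + 3)*(g^2 - 4*g + 3) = (g - 1)*(g + 1)*(g + 3)*(g - 3)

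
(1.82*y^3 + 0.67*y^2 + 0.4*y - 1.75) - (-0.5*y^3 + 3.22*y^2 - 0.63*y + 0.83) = 2.32*y^3 - 2.55*y^2 + 1.03*y - 2.58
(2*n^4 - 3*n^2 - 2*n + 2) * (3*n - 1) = 6*n^5 - 2*n^4 - 9*n^3 - 3*n^2 + 8*n - 2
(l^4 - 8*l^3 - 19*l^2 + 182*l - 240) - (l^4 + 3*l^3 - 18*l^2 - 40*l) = -11*l^3 - l^2 + 222*l - 240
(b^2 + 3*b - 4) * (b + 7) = b^3 + 10*b^2 + 17*b - 28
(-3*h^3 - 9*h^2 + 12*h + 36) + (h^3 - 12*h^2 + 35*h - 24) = -2*h^3 - 21*h^2 + 47*h + 12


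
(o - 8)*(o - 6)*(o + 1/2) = o^3 - 27*o^2/2 + 41*o + 24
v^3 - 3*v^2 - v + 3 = (v - 3)*(v - 1)*(v + 1)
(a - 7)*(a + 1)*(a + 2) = a^3 - 4*a^2 - 19*a - 14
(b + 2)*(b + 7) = b^2 + 9*b + 14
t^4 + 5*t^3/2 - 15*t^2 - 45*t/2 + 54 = (t - 3)*(t - 3/2)*(t + 3)*(t + 4)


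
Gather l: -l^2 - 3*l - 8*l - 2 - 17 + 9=-l^2 - 11*l - 10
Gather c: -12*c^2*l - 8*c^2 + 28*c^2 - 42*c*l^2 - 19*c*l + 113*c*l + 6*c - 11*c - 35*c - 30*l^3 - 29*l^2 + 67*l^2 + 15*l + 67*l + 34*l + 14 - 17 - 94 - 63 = c^2*(20 - 12*l) + c*(-42*l^2 + 94*l - 40) - 30*l^3 + 38*l^2 + 116*l - 160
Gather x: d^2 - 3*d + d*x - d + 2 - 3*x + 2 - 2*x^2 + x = d^2 - 4*d - 2*x^2 + x*(d - 2) + 4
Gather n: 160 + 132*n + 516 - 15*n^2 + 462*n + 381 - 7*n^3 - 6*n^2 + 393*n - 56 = -7*n^3 - 21*n^2 + 987*n + 1001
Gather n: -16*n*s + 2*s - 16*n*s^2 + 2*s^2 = n*(-16*s^2 - 16*s) + 2*s^2 + 2*s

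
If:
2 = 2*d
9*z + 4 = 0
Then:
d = 1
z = -4/9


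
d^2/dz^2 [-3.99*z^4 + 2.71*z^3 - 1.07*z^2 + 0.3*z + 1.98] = -47.88*z^2 + 16.26*z - 2.14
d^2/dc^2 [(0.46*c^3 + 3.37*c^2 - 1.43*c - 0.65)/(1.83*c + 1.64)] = (3.080988*c^3 + 8.283312*c^2 + 7.423296*c + 22.357766)/(6.128487*c^3 + 16.476588*c^2 + 14.765904*c + 4.410944)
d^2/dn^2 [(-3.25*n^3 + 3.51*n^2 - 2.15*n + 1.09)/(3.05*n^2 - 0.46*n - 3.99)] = (-5.6843418860808e-14*n^5 - 110.62884*n^3 + 281.33772*n^2 - 476.60412*n + 146.64212)/(28.372625*n^6 - 12.83745*n^5 - 109.414785*n^4 + 33.490484*n^3 + 143.136063*n^2 - 21.969738*n - 63.521199)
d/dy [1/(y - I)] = -1/(y - I)^2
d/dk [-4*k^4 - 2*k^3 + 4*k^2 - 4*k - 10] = -16*k^3 - 6*k^2 + 8*k - 4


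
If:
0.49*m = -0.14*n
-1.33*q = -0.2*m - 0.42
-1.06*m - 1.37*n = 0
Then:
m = 0.00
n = 0.00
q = 0.32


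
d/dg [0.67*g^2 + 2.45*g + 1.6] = 1.34*g + 2.45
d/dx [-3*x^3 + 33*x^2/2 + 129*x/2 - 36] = -9*x^2 + 33*x + 129/2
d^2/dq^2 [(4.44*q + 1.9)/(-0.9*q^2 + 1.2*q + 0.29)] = ((1.8*q - 1.2)*(3.6*q - 2.4)*(4.44*q + 1.9) + (23.976*q - 7.236)*(-0.9*q^2 + 1.2*q + 0.29))/(-0.9*q^2 + 1.2*q + 0.29)^3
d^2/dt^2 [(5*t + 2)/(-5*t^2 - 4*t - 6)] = 2*(5*t + 2)*(75*t^2 + 60*t - 4*(5*t + 2)^2 + 90)/(5*t^2 + 4*t + 6)^3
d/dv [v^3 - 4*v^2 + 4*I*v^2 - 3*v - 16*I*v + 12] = 3*v^2 + 8*v*(-1 + I) - 3 - 16*I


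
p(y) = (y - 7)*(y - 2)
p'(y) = 2*y - 9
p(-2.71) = 45.73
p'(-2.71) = -14.42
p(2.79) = -3.33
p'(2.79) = -3.42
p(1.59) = 2.22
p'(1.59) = -5.82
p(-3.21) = 53.19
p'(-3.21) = -15.42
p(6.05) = -3.85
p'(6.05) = 3.10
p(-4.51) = 74.93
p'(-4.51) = -18.02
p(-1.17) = 25.90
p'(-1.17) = -11.34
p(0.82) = 7.29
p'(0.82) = -7.36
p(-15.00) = 374.00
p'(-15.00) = -39.00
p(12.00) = 50.00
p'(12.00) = 15.00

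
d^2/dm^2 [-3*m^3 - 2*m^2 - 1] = -18*m - 4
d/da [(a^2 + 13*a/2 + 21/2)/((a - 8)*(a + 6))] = (-17*a^2 - 234*a - 582)/(2*(a^4 - 4*a^3 - 92*a^2 + 192*a + 2304))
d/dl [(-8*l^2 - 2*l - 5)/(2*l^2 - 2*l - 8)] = (10*l^2 + 74*l + 3)/(2*(l^4 - 2*l^3 - 7*l^2 + 8*l + 16))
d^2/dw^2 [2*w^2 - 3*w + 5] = 4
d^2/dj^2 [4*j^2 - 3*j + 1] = 8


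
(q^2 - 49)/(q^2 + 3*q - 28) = (q - 7)/(q - 4)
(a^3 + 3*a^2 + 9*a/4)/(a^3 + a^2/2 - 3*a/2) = (a + 3/2)/(a - 1)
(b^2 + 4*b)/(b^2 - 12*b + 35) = b*(b + 4)/(b^2 - 12*b + 35)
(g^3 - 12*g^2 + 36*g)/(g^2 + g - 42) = g*(g - 6)/(g + 7)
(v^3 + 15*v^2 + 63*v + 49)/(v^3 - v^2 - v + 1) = (v^2 + 14*v + 49)/(v^2 - 2*v + 1)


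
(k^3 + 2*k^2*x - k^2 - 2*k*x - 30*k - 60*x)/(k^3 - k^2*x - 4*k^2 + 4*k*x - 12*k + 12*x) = (-k^2 - 2*k*x - 5*k - 10*x)/(-k^2 + k*x - 2*k + 2*x)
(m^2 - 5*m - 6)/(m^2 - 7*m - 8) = (m - 6)/(m - 8)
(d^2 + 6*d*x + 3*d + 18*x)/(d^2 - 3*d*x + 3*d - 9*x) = (-d - 6*x)/(-d + 3*x)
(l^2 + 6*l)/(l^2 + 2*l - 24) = l/(l - 4)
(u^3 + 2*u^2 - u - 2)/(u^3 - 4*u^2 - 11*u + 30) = (u^3 + 2*u^2 - u - 2)/(u^3 - 4*u^2 - 11*u + 30)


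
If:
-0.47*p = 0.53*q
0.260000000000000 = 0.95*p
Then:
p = 0.27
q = -0.24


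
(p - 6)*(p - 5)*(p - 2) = p^3 - 13*p^2 + 52*p - 60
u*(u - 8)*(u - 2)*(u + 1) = u^4 - 9*u^3 + 6*u^2 + 16*u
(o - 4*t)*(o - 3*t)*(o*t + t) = o^3*t - 7*o^2*t^2 + o^2*t + 12*o*t^3 - 7*o*t^2 + 12*t^3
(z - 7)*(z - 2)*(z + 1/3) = z^3 - 26*z^2/3 + 11*z + 14/3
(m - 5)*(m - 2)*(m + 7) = m^3 - 39*m + 70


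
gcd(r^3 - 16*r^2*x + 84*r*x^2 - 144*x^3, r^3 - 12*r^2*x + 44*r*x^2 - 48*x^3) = r^2 - 10*r*x + 24*x^2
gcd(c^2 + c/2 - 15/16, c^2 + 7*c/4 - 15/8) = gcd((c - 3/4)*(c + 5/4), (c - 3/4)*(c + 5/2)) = c - 3/4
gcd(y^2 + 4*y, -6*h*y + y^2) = y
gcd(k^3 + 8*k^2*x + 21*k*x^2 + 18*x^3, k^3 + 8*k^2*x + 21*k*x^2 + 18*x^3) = k^3 + 8*k^2*x + 21*k*x^2 + 18*x^3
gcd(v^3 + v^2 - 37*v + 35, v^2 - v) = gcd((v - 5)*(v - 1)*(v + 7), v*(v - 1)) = v - 1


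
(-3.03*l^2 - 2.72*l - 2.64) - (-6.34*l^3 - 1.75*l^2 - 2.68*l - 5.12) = 6.34*l^3 - 1.28*l^2 - 0.04*l + 2.48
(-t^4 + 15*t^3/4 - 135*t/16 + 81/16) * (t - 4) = -t^5 + 31*t^4/4 - 15*t^3 - 135*t^2/16 + 621*t/16 - 81/4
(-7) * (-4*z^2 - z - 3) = 28*z^2 + 7*z + 21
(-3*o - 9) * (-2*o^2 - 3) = 6*o^3 + 18*o^2 + 9*o + 27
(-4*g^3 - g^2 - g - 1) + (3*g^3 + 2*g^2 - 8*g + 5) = -g^3 + g^2 - 9*g + 4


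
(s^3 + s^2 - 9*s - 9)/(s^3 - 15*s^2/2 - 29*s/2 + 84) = 2*(s^2 + 4*s + 3)/(2*s^2 - 9*s - 56)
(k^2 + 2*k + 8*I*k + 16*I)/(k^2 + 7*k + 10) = (k + 8*I)/(k + 5)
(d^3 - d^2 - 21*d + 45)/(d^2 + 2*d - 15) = d - 3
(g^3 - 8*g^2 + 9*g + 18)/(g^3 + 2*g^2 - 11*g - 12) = (g - 6)/(g + 4)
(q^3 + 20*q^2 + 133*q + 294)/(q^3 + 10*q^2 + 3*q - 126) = (q + 7)/(q - 3)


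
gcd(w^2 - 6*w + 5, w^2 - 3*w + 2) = w - 1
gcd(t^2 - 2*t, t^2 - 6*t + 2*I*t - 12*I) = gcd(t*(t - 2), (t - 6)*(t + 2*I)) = 1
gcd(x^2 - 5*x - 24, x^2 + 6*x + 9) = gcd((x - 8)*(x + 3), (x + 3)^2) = x + 3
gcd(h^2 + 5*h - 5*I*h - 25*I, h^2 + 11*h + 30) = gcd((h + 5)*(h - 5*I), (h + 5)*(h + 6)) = h + 5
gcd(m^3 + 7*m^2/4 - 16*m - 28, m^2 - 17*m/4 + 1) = m - 4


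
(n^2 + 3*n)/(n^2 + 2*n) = (n + 3)/(n + 2)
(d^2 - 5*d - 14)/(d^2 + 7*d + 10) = (d - 7)/(d + 5)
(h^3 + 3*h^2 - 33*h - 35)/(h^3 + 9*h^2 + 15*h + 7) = (h - 5)/(h + 1)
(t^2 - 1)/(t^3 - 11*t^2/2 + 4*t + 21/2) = 2*(t - 1)/(2*t^2 - 13*t + 21)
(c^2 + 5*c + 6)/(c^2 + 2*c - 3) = (c + 2)/(c - 1)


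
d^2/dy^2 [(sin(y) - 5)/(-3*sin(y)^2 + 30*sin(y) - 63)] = (sin(y)^5 - 10*sin(y)^4 + 22*sin(y)^3 + 160*sin(y)^2 - 783*sin(y) + 370)/(3*(sin(y)^2 - 10*sin(y) + 21)^3)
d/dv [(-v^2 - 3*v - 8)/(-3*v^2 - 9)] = (-v^2 - 10*v/3 + 3)/(v^4 + 6*v^2 + 9)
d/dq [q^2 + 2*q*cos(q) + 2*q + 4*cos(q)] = -2*q*sin(q) + 2*q - 4*sin(q) + 2*cos(q) + 2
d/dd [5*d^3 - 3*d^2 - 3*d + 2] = 15*d^2 - 6*d - 3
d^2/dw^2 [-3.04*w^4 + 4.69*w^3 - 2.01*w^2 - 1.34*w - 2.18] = -36.48*w^2 + 28.14*w - 4.02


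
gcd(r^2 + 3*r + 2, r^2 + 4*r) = 1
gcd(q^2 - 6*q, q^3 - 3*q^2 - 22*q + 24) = q - 6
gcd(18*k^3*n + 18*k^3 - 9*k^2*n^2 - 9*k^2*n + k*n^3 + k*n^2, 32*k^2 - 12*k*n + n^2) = 1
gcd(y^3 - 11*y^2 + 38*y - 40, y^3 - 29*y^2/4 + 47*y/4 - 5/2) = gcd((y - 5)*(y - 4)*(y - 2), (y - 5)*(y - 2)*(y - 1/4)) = y^2 - 7*y + 10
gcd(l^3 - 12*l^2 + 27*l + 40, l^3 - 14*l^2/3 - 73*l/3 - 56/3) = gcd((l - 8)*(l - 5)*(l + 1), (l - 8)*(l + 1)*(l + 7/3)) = l^2 - 7*l - 8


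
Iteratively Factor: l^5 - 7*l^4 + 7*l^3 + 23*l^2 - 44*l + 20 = (l - 1)*(l^4 - 6*l^3 + l^2 + 24*l - 20) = (l - 5)*(l - 1)*(l^3 - l^2 - 4*l + 4) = (l - 5)*(l - 1)*(l + 2)*(l^2 - 3*l + 2) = (l - 5)*(l - 1)^2*(l + 2)*(l - 2)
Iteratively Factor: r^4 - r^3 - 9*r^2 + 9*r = (r + 3)*(r^3 - 4*r^2 + 3*r) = (r - 1)*(r + 3)*(r^2 - 3*r) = r*(r - 1)*(r + 3)*(r - 3)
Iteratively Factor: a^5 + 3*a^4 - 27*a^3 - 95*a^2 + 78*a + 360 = (a - 5)*(a^4 + 8*a^3 + 13*a^2 - 30*a - 72) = (a - 5)*(a + 4)*(a^3 + 4*a^2 - 3*a - 18) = (a - 5)*(a + 3)*(a + 4)*(a^2 + a - 6) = (a - 5)*(a - 2)*(a + 3)*(a + 4)*(a + 3)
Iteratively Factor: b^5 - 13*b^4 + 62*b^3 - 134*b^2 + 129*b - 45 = (b - 1)*(b^4 - 12*b^3 + 50*b^2 - 84*b + 45) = (b - 5)*(b - 1)*(b^3 - 7*b^2 + 15*b - 9) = (b - 5)*(b - 1)^2*(b^2 - 6*b + 9) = (b - 5)*(b - 3)*(b - 1)^2*(b - 3)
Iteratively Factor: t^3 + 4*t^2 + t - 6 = (t - 1)*(t^2 + 5*t + 6) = (t - 1)*(t + 3)*(t + 2)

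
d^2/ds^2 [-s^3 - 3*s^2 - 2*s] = -6*s - 6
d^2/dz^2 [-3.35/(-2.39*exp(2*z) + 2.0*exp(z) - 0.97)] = ((6.7 - 32.026*exp(z))*(2.39*exp(2*z) - 2.0*exp(z) + 0.97) + 3.35*(4.78*exp(z) - 2.0)*(9.56*exp(z) - 4.0)*exp(z))*exp(z)/(2.39*exp(2*z) - 2.0*exp(z) + 0.97)^3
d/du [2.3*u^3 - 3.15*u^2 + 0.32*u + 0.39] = 6.9*u^2 - 6.3*u + 0.32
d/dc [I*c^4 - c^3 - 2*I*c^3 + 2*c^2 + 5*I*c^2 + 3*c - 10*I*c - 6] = 4*I*c^3 + c^2*(-3 - 6*I) + c*(4 + 10*I) + 3 - 10*I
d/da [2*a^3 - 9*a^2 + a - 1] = 6*a^2 - 18*a + 1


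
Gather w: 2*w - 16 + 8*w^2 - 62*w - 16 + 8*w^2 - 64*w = 16*w^2 - 124*w - 32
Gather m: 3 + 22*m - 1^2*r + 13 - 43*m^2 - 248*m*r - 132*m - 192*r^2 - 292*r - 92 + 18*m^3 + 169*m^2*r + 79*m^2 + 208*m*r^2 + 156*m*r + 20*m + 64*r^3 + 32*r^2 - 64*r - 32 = 18*m^3 + m^2*(169*r + 36) + m*(208*r^2 - 92*r - 90) + 64*r^3 - 160*r^2 - 357*r - 108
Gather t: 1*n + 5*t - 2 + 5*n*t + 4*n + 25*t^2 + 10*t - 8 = 5*n + 25*t^2 + t*(5*n + 15) - 10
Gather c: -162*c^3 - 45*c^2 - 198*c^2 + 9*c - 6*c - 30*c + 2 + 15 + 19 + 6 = -162*c^3 - 243*c^2 - 27*c + 42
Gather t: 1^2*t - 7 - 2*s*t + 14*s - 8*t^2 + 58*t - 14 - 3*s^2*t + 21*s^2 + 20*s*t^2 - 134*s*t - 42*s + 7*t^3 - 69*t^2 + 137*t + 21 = 21*s^2 - 28*s + 7*t^3 + t^2*(20*s - 77) + t*(-3*s^2 - 136*s + 196)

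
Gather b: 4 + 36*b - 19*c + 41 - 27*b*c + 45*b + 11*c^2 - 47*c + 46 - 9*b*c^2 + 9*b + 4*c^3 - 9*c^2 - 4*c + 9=b*(-9*c^2 - 27*c + 90) + 4*c^3 + 2*c^2 - 70*c + 100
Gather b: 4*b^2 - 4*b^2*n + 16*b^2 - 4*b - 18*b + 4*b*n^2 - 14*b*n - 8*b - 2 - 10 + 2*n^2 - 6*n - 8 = b^2*(20 - 4*n) + b*(4*n^2 - 14*n - 30) + 2*n^2 - 6*n - 20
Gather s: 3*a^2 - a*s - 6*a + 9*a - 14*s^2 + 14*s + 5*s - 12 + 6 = 3*a^2 + 3*a - 14*s^2 + s*(19 - a) - 6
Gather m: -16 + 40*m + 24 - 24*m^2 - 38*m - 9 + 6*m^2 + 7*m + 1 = -18*m^2 + 9*m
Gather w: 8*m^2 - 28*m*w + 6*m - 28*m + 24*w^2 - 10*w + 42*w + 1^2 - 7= 8*m^2 - 22*m + 24*w^2 + w*(32 - 28*m) - 6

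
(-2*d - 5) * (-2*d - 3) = 4*d^2 + 16*d + 15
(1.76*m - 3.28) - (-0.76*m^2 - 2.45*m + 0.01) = 0.76*m^2 + 4.21*m - 3.29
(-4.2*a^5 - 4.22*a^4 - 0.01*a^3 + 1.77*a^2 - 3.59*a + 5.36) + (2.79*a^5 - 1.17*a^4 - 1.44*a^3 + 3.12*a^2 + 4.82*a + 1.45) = -1.41*a^5 - 5.39*a^4 - 1.45*a^3 + 4.89*a^2 + 1.23*a + 6.81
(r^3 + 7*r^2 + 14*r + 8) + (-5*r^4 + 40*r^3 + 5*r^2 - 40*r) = -5*r^4 + 41*r^3 + 12*r^2 - 26*r + 8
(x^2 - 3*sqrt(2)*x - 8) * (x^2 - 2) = x^4 - 3*sqrt(2)*x^3 - 10*x^2 + 6*sqrt(2)*x + 16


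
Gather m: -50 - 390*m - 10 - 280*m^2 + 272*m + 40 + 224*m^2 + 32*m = -56*m^2 - 86*m - 20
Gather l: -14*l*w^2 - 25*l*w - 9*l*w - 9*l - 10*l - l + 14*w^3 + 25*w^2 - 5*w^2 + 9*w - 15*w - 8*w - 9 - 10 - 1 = l*(-14*w^2 - 34*w - 20) + 14*w^3 + 20*w^2 - 14*w - 20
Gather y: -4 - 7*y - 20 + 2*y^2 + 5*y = 2*y^2 - 2*y - 24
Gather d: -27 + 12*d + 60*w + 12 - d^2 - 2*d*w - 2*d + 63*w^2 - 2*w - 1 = -d^2 + d*(10 - 2*w) + 63*w^2 + 58*w - 16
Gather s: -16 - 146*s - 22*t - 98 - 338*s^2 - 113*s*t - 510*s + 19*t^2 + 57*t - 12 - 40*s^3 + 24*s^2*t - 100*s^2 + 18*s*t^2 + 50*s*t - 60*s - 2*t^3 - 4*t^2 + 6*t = -40*s^3 + s^2*(24*t - 438) + s*(18*t^2 - 63*t - 716) - 2*t^3 + 15*t^2 + 41*t - 126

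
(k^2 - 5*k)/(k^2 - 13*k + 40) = k/(k - 8)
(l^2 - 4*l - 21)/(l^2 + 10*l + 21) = (l - 7)/(l + 7)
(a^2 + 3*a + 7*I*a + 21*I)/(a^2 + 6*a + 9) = (a + 7*I)/(a + 3)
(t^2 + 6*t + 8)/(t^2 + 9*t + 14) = (t + 4)/(t + 7)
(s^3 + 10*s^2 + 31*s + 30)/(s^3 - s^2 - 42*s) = (s^3 + 10*s^2 + 31*s + 30)/(s*(s^2 - s - 42))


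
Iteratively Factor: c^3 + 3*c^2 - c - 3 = (c + 1)*(c^2 + 2*c - 3) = (c + 1)*(c + 3)*(c - 1)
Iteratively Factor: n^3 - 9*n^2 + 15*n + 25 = (n + 1)*(n^2 - 10*n + 25) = (n - 5)*(n + 1)*(n - 5)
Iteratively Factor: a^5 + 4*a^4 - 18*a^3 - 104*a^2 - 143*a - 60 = (a + 1)*(a^4 + 3*a^3 - 21*a^2 - 83*a - 60) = (a + 1)*(a + 4)*(a^3 - a^2 - 17*a - 15) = (a + 1)*(a + 3)*(a + 4)*(a^2 - 4*a - 5) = (a - 5)*(a + 1)*(a + 3)*(a + 4)*(a + 1)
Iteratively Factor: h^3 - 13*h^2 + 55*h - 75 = (h - 5)*(h^2 - 8*h + 15) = (h - 5)*(h - 3)*(h - 5)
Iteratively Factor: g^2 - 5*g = (g - 5)*(g)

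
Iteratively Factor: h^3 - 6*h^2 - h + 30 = (h - 5)*(h^2 - h - 6) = (h - 5)*(h - 3)*(h + 2)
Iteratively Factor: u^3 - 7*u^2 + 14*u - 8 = (u - 1)*(u^2 - 6*u + 8) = (u - 4)*(u - 1)*(u - 2)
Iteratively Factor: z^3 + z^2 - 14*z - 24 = (z + 3)*(z^2 - 2*z - 8) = (z + 2)*(z + 3)*(z - 4)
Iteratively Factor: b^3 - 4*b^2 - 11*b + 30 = (b - 2)*(b^2 - 2*b - 15) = (b - 5)*(b - 2)*(b + 3)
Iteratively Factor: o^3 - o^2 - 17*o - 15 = (o - 5)*(o^2 + 4*o + 3) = (o - 5)*(o + 3)*(o + 1)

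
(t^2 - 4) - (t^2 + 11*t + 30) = -11*t - 34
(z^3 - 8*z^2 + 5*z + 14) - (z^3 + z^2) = -9*z^2 + 5*z + 14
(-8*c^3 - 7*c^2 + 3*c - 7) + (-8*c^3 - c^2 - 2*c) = -16*c^3 - 8*c^2 + c - 7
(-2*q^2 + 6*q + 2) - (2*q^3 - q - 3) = -2*q^3 - 2*q^2 + 7*q + 5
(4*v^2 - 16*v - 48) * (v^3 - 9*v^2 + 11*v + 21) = 4*v^5 - 52*v^4 + 140*v^3 + 340*v^2 - 864*v - 1008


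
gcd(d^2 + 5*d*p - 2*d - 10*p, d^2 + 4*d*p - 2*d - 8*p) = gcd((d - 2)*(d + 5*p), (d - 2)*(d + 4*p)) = d - 2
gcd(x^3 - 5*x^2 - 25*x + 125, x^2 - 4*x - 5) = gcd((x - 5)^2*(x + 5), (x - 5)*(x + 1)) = x - 5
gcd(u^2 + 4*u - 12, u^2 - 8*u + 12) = u - 2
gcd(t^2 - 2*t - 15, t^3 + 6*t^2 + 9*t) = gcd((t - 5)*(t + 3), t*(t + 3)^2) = t + 3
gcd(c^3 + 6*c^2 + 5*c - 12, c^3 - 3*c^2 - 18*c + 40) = c + 4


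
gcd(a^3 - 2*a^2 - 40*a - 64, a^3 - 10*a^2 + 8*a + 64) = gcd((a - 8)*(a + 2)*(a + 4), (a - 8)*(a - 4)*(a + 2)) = a^2 - 6*a - 16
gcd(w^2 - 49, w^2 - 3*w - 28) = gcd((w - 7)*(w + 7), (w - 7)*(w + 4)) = w - 7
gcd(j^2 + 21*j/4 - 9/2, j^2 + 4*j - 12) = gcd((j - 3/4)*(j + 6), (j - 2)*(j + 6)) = j + 6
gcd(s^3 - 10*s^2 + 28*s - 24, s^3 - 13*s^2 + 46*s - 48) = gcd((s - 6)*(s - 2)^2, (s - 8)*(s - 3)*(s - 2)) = s - 2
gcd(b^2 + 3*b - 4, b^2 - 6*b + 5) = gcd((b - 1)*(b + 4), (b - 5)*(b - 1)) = b - 1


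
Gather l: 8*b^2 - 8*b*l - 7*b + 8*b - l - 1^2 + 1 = 8*b^2 + b + l*(-8*b - 1)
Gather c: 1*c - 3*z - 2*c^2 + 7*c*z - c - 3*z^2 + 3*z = -2*c^2 + 7*c*z - 3*z^2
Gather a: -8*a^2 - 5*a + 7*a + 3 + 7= -8*a^2 + 2*a + 10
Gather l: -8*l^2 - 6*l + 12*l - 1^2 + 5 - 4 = -8*l^2 + 6*l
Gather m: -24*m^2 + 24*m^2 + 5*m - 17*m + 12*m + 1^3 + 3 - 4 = 0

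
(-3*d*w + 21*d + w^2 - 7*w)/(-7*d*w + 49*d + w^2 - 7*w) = (-3*d + w)/(-7*d + w)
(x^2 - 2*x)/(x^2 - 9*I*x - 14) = x*(2 - x)/(-x^2 + 9*I*x + 14)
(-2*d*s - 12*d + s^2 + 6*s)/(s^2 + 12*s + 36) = (-2*d + s)/(s + 6)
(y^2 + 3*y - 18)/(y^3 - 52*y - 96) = (y - 3)/(y^2 - 6*y - 16)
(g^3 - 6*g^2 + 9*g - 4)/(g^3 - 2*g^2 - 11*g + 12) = (g - 1)/(g + 3)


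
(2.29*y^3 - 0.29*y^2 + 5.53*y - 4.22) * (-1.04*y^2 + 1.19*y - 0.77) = -2.3816*y^5 + 3.0267*y^4 - 7.8596*y^3 + 11.1928*y^2 - 9.2799*y + 3.2494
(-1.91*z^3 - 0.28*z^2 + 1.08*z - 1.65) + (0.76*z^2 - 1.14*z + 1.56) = -1.91*z^3 + 0.48*z^2 - 0.0599999999999998*z - 0.0899999999999999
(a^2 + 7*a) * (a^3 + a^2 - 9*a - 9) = a^5 + 8*a^4 - 2*a^3 - 72*a^2 - 63*a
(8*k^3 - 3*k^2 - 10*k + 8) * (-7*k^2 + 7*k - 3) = -56*k^5 + 77*k^4 + 25*k^3 - 117*k^2 + 86*k - 24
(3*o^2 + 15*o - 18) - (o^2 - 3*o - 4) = 2*o^2 + 18*o - 14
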